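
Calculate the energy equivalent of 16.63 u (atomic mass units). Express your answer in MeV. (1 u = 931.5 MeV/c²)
E = mc² = 15490 MeV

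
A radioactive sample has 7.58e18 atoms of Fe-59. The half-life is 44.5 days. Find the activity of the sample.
A = λN = 1.181e17 decays/day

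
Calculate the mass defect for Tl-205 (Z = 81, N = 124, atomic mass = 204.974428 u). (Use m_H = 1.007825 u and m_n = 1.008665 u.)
Δm = Z·m_H + N·m_n − M = 1.734 u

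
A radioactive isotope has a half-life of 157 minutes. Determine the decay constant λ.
λ = ln(2)/t½ = 0.004415 minute⁻¹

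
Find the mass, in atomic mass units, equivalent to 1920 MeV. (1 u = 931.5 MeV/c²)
m = E/c² = 2.061 u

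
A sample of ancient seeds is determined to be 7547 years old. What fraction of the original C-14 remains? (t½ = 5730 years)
N/N₀ = (1/2)^(t/t½) = 0.4013 = 40.1%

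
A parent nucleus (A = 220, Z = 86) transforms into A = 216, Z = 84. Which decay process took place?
ΔA = -4, ΔZ = -2 ⇒ alpha decay (α)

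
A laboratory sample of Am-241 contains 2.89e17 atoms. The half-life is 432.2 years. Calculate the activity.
A = λN = 4.635e14 decays/year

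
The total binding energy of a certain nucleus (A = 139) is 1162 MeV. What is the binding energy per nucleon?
B.E./A = 1162/139 = 8.36 MeV/nucleon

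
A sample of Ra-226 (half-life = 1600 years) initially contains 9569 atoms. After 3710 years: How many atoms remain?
N = N₀(1/2)^(t/t½) = 1918 atoms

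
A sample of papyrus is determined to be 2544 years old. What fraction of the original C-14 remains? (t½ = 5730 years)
N/N₀ = (1/2)^(t/t½) = 0.7351 = 73.5%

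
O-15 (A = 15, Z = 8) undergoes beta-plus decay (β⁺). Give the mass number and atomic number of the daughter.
Daughter: A = 15, Z = 7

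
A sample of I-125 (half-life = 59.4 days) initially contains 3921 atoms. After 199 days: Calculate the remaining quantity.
N = N₀(1/2)^(t/t½) = 384.5 atoms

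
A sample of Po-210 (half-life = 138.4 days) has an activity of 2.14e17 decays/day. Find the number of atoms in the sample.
N = A/λ = 4.273e19 atoms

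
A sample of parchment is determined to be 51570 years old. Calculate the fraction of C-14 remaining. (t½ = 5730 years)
N/N₀ = (1/2)^(t/t½) = 0.001953 = 0.195%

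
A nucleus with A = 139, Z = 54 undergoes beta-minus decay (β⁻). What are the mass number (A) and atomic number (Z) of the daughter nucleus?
Daughter: A = 139, Z = 55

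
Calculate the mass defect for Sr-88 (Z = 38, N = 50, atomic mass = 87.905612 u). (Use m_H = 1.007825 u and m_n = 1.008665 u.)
Δm = Z·m_H + N·m_n − M = 0.825 u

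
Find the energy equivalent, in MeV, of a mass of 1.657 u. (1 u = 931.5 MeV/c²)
E = mc² = 1543 MeV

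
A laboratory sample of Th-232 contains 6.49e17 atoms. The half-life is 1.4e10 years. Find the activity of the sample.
A = λN = 3.213e7 decays/year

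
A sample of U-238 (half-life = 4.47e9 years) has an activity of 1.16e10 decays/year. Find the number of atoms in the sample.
N = A/λ = 7.481e19 atoms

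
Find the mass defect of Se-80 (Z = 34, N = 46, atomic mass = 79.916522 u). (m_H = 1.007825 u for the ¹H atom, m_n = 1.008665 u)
Δm = Z·m_H + N·m_n − M = 0.7481 u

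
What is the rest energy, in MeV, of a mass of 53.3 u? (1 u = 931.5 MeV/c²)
E = mc² = 49650 MeV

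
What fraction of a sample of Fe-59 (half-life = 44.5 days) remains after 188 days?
N/N₀ = (1/2)^(t/t½) = 0.05349 = 5.35%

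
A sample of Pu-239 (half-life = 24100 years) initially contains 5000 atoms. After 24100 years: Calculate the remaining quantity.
N = N₀(1/2)^(t/t½) = 2500 atoms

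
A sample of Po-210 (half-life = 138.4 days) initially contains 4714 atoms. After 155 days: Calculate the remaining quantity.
N = N₀(1/2)^(t/t½) = 2169 atoms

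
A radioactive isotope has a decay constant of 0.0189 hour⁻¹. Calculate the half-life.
t½ = ln(2)/λ = 36.67 hours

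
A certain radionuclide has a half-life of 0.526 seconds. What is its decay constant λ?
λ = ln(2)/t½ = 1.318 second⁻¹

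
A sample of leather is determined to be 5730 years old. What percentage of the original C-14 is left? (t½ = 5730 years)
N/N₀ = (1/2)^(t/t½) = 0.5 = 50%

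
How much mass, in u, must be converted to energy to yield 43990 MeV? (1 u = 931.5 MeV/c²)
m = E/c² = 47.22 u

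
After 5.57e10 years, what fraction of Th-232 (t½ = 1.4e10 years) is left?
N/N₀ = (1/2)^(t/t½) = 0.06344 = 6.34%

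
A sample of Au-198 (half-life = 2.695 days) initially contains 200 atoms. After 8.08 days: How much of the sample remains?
N = N₀(1/2)^(t/t½) = 25.03 atoms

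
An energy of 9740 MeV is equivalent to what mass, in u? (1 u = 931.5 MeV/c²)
m = E/c² = 10.46 u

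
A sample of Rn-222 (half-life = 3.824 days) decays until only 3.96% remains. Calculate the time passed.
t = t½ × log₂(N₀/N) = 17.81 days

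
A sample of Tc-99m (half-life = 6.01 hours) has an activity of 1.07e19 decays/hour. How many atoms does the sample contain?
N = A/λ = 9.278e19 atoms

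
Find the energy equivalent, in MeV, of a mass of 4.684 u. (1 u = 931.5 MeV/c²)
E = mc² = 4363 MeV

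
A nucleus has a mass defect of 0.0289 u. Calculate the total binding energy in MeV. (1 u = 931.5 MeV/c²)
B.E. = Δm × 931.5 = 26.92 MeV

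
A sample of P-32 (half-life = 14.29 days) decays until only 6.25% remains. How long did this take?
t = t½ × log₂(N₀/N) = 57.16 days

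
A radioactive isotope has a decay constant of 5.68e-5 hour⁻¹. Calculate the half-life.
t½ = ln(2)/λ = 12200 hours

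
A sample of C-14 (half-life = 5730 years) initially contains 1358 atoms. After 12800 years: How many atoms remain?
N = N₀(1/2)^(t/t½) = 288.7 atoms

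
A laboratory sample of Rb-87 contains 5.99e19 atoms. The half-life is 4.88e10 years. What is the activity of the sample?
A = λN = 8.508e8 decays/year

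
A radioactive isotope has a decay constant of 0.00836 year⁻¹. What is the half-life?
t½ = ln(2)/λ = 82.91 years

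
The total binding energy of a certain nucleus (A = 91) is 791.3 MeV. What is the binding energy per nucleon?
B.E./A = 791.3/91 = 8.696 MeV/nucleon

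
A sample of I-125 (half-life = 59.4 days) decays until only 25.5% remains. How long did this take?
t = t½ × log₂(N₀/N) = 117.1 days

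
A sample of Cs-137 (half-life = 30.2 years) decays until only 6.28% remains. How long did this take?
t = t½ × log₂(N₀/N) = 120.6 years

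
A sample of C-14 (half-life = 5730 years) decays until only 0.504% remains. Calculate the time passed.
t = t½ × log₂(N₀/N) = 43730 years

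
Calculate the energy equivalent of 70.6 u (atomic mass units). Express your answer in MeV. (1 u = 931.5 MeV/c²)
E = mc² = 65760 MeV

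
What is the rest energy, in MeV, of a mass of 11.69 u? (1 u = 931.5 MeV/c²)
E = mc² = 10890 MeV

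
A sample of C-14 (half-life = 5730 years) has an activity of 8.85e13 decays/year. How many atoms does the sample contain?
N = A/λ = 7.316e17 atoms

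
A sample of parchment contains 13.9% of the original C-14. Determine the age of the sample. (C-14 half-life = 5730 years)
Age = t½ × log₂(1/ratio) = 16310 years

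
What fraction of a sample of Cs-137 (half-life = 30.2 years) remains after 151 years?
N/N₀ = (1/2)^(t/t½) = 0.03125 = 3.12%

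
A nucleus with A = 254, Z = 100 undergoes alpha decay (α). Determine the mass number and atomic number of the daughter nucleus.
Daughter: A = 250, Z = 98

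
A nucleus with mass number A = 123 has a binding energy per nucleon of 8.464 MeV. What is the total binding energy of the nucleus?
B.E. = 8.464 × 123 = 1041 MeV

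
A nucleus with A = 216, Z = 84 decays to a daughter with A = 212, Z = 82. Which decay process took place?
ΔA = -4, ΔZ = -2 ⇒ alpha decay (α)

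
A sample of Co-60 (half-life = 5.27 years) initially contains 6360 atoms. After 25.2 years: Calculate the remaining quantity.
N = N₀(1/2)^(t/t½) = 231.2 atoms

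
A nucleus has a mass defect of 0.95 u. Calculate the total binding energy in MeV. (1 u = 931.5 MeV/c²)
B.E. = Δm × 931.5 = 884.9 MeV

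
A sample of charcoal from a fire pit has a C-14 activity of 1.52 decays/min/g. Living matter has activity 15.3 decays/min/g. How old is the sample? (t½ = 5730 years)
Age = t½ × log₂(A₀/A) = 19090 years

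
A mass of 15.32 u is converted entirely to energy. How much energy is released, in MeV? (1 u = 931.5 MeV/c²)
E = mc² = 14270 MeV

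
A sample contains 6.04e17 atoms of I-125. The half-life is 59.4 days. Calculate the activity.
A = λN = 7.048e15 decays/day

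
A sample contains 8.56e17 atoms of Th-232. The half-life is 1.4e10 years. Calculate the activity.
A = λN = 4.238e7 decays/year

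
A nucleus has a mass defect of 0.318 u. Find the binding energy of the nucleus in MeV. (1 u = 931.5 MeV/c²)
B.E. = Δm × 931.5 = 296.2 MeV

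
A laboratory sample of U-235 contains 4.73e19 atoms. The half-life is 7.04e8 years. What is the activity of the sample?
A = λN = 4.657e10 decays/year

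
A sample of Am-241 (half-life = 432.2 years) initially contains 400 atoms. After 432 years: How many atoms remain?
N = N₀(1/2)^(t/t½) = 200.1 atoms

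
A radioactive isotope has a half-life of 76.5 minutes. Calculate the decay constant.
λ = ln(2)/t½ = 0.009061 minute⁻¹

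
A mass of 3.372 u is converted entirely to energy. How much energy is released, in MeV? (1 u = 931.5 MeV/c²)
E = mc² = 3141 MeV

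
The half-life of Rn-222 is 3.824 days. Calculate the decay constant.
λ = ln(2)/t½ = 0.1813 day⁻¹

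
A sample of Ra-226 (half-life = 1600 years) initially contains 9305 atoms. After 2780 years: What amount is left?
N = N₀(1/2)^(t/t½) = 2790 atoms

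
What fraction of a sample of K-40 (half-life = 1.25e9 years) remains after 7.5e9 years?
N/N₀ = (1/2)^(t/t½) = 0.01562 = 1.56%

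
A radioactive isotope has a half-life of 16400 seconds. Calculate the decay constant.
λ = ln(2)/t½ = 4.227e-5 second⁻¹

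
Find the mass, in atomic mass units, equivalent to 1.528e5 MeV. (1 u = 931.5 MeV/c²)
m = E/c² = 164 u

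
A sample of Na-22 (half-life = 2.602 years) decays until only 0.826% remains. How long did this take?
t = t½ × log₂(N₀/N) = 18 years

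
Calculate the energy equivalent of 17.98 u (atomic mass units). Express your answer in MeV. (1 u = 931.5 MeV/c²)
E = mc² = 16750 MeV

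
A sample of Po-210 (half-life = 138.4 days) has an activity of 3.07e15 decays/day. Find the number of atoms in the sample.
N = A/λ = 6.13e17 atoms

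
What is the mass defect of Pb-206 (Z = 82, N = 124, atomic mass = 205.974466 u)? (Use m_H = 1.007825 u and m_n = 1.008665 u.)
Δm = Z·m_H + N·m_n − M = 1.742 u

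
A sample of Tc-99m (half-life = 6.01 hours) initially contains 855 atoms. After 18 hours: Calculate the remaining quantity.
N = N₀(1/2)^(t/t½) = 107.2 atoms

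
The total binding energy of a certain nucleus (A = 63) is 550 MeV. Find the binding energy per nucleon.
B.E./A = 550/63 = 8.73 MeV/nucleon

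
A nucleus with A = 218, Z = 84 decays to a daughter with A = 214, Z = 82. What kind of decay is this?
ΔA = -4, ΔZ = -2 ⇒ alpha decay (α)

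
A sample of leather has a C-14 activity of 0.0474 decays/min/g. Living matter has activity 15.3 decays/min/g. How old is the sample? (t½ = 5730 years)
Age = t½ × log₂(A₀/A) = 47760 years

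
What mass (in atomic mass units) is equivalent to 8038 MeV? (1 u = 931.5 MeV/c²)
m = E/c² = 8.629 u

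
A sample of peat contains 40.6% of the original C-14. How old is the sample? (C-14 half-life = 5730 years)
Age = t½ × log₂(1/ratio) = 7452 years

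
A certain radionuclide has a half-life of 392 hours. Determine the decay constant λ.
λ = ln(2)/t½ = 0.001768 hour⁻¹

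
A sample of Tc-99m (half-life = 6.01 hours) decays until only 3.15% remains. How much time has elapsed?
t = t½ × log₂(N₀/N) = 29.98 hours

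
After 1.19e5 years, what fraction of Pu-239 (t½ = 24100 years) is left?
N/N₀ = (1/2)^(t/t½) = 0.03263 = 3.26%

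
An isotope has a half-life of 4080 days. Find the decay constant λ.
λ = ln(2)/t½ = 1.699e-4 day⁻¹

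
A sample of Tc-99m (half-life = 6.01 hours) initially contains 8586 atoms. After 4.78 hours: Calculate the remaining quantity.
N = N₀(1/2)^(t/t½) = 4947 atoms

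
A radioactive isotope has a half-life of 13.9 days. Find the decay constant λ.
λ = ln(2)/t½ = 0.04987 day⁻¹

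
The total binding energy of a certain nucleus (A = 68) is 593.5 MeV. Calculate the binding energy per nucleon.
B.E./A = 593.5/68 = 8.728 MeV/nucleon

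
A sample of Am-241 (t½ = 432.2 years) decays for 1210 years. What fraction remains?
N/N₀ = (1/2)^(t/t½) = 0.1436 = 14.4%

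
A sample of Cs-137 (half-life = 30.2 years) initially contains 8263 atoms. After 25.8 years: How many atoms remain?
N = N₀(1/2)^(t/t½) = 4571 atoms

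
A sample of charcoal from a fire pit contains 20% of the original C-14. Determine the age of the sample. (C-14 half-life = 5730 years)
Age = t½ × log₂(1/ratio) = 13300 years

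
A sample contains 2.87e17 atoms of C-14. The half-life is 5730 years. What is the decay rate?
A = λN = 3.472e13 decays/year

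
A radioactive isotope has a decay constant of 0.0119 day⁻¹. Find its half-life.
t½ = ln(2)/λ = 58.25 days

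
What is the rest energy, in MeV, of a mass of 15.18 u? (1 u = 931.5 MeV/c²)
E = mc² = 14140 MeV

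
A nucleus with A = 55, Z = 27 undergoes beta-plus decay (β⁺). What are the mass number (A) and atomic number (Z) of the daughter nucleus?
Daughter: A = 55, Z = 26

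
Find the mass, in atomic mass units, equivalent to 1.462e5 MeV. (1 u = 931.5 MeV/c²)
m = E/c² = 157 u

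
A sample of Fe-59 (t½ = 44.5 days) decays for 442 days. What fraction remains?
N/N₀ = (1/2)^(t/t½) = 0.001023 = 0.102%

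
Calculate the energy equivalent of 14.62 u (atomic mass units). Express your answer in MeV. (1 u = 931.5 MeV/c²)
E = mc² = 13620 MeV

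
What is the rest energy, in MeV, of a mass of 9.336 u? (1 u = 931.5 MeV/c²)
E = mc² = 8696 MeV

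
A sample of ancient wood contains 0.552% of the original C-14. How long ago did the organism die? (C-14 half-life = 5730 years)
Age = t½ × log₂(1/ratio) = 42980 years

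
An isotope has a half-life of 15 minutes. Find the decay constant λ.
λ = ln(2)/t½ = 0.04621 minute⁻¹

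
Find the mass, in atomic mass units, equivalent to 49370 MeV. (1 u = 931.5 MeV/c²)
m = E/c² = 53 u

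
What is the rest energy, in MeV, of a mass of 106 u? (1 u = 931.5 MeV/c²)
E = mc² = 98740 MeV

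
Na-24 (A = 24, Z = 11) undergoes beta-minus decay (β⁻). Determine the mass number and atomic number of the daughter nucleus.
Daughter: A = 24, Z = 12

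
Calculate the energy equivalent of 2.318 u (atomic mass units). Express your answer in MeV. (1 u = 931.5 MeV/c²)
E = mc² = 2159 MeV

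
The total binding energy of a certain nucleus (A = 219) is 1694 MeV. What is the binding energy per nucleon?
B.E./A = 1694/219 = 7.735 MeV/nucleon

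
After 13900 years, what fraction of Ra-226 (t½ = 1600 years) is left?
N/N₀ = (1/2)^(t/t½) = 0.002426 = 0.243%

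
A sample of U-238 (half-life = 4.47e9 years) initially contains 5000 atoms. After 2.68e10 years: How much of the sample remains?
N = N₀(1/2)^(t/t½) = 78.37 atoms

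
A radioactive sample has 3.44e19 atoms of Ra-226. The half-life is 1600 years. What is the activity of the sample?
A = λN = 1.49e16 decays/year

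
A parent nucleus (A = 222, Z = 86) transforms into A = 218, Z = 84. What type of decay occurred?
ΔA = -4, ΔZ = -2 ⇒ alpha decay (α)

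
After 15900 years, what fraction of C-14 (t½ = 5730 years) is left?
N/N₀ = (1/2)^(t/t½) = 0.1461 = 14.6%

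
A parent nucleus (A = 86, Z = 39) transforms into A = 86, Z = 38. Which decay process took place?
ΔA = 0, ΔZ = -1 ⇒ beta-plus decay (β⁺) or electron capture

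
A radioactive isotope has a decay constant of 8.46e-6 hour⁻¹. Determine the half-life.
t½ = ln(2)/λ = 81930 hours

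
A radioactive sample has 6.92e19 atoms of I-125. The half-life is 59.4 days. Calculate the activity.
A = λN = 8.075e17 decays/day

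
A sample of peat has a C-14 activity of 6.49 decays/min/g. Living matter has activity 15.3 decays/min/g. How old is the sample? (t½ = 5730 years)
Age = t½ × log₂(A₀/A) = 7089 years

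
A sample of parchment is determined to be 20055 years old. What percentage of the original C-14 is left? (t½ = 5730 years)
N/N₀ = (1/2)^(t/t½) = 0.08839 = 8.84%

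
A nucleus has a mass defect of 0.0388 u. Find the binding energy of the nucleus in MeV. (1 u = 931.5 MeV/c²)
B.E. = Δm × 931.5 = 36.14 MeV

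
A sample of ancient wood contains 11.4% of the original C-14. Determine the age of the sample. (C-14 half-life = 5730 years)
Age = t½ × log₂(1/ratio) = 17950 years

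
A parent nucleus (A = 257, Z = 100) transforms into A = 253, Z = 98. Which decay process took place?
ΔA = -4, ΔZ = -2 ⇒ alpha decay (α)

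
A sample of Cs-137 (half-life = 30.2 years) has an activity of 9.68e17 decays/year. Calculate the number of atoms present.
N = A/λ = 4.218e19 atoms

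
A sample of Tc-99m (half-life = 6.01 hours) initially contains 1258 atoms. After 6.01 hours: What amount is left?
N = N₀(1/2)^(t/t½) = 629 atoms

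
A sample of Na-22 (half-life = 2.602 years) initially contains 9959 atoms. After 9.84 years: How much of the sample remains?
N = N₀(1/2)^(t/t½) = 724.1 atoms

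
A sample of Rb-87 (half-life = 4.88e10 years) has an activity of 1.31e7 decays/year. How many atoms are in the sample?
N = A/λ = 9.223e17 atoms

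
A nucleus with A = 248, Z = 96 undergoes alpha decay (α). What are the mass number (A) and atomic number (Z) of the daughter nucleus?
Daughter: A = 244, Z = 94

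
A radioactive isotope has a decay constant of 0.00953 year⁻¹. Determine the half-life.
t½ = ln(2)/λ = 72.73 years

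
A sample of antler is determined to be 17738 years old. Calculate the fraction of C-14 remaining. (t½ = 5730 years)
N/N₀ = (1/2)^(t/t½) = 0.117 = 11.7%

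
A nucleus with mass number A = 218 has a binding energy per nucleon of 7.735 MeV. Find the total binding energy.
B.E. = 7.735 × 218 = 1686 MeV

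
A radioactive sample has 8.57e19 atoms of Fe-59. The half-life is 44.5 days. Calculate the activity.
A = λN = 1.335e18 decays/day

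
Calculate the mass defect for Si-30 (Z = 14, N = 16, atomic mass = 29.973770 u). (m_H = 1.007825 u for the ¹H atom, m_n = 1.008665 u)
Δm = Z·m_H + N·m_n − M = 0.2744 u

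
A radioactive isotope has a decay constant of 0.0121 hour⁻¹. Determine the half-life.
t½ = ln(2)/λ = 57.28 hours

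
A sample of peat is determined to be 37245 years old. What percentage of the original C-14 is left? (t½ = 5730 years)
N/N₀ = (1/2)^(t/t½) = 0.01105 = 1.1%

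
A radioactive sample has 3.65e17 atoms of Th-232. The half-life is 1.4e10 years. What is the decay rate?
A = λN = 1.807e7 decays/year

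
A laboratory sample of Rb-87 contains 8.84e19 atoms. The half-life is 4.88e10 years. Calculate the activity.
A = λN = 1.256e9 decays/year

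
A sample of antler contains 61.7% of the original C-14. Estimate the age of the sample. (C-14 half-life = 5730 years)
Age = t½ × log₂(1/ratio) = 3992 years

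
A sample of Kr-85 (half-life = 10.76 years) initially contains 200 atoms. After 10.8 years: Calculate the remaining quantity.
N = N₀(1/2)^(t/t½) = 99.74 atoms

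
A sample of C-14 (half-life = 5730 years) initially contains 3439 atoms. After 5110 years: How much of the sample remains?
N = N₀(1/2)^(t/t½) = 1853 atoms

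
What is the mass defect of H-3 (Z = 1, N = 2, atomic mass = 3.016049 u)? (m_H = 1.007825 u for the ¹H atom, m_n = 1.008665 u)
Δm = Z·m_H + N·m_n − M = 0.009106 u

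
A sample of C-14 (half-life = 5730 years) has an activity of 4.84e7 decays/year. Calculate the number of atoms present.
N = A/λ = 4.001e11 atoms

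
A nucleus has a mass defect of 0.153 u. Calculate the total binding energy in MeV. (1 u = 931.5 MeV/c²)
B.E. = Δm × 931.5 = 142.5 MeV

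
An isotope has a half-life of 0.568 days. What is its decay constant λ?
λ = ln(2)/t½ = 1.22 day⁻¹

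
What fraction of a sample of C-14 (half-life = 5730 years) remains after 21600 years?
N/N₀ = (1/2)^(t/t½) = 0.07332 = 7.33%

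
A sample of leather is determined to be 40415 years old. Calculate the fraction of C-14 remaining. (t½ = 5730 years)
N/N₀ = (1/2)^(t/t½) = 0.00753 = 0.753%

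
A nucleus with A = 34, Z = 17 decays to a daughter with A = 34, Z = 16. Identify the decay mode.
ΔA = 0, ΔZ = -1 ⇒ beta-plus decay (β⁺) or electron capture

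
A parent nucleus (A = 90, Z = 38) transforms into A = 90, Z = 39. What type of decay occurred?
ΔA = 0, ΔZ = +1 ⇒ beta-minus decay (β⁻)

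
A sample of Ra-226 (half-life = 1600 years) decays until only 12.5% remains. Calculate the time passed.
t = t½ × log₂(N₀/N) = 4800 years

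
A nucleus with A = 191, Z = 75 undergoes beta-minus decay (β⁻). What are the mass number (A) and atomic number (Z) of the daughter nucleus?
Daughter: A = 191, Z = 76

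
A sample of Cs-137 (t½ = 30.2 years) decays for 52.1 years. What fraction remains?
N/N₀ = (1/2)^(t/t½) = 0.3025 = 30.2%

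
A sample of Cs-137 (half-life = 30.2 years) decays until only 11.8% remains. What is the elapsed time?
t = t½ × log₂(N₀/N) = 93.11 years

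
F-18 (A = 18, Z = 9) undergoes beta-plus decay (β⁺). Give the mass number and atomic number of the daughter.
Daughter: A = 18, Z = 8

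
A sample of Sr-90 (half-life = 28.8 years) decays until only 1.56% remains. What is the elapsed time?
t = t½ × log₂(N₀/N) = 172.9 years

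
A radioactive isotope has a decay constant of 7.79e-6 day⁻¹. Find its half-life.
t½ = ln(2)/λ = 88980 days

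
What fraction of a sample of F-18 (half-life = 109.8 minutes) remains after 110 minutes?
N/N₀ = (1/2)^(t/t½) = 0.4994 = 49.9%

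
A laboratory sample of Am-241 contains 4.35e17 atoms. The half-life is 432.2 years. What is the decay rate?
A = λN = 6.976e14 decays/year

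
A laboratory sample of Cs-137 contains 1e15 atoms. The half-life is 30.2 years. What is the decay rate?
A = λN = 2.295e13 decays/year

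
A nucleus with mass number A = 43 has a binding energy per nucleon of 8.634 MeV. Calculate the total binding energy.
B.E. = 8.634 × 43 = 371.3 MeV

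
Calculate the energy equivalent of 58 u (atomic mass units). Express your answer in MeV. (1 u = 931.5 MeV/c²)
E = mc² = 54030 MeV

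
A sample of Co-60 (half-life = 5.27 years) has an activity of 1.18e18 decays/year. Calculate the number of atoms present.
N = A/λ = 8.972e18 atoms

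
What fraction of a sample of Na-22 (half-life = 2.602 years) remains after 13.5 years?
N/N₀ = (1/2)^(t/t½) = 0.02743 = 2.74%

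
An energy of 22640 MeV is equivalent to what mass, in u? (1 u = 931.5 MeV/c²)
m = E/c² = 24.3 u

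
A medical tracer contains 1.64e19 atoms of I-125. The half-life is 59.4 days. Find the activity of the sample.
A = λN = 1.914e17 decays/day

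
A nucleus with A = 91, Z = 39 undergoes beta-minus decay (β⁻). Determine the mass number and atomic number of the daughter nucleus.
Daughter: A = 91, Z = 40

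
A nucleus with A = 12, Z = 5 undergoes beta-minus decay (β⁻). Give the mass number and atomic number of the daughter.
Daughter: A = 12, Z = 6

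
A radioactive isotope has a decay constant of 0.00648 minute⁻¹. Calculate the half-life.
t½ = ln(2)/λ = 107 minutes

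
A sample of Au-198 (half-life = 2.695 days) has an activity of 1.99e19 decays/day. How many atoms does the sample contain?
N = A/λ = 7.737e19 atoms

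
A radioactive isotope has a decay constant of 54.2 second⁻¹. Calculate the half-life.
t½ = ln(2)/λ = 0.01279 seconds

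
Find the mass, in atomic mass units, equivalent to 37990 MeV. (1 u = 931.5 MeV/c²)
m = E/c² = 40.78 u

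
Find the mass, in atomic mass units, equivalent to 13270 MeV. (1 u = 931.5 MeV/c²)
m = E/c² = 14.25 u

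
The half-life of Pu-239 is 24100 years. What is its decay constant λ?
λ = ln(2)/t½ = 2.876e-5 year⁻¹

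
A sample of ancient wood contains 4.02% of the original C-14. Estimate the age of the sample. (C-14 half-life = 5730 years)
Age = t½ × log₂(1/ratio) = 26570 years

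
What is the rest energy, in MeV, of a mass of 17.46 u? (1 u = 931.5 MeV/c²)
E = mc² = 16260 MeV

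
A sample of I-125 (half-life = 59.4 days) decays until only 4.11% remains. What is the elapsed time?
t = t½ × log₂(N₀/N) = 273.5 days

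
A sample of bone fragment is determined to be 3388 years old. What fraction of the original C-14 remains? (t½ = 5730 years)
N/N₀ = (1/2)^(t/t½) = 0.6638 = 66.4%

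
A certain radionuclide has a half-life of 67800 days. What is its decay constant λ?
λ = ln(2)/t½ = 1.022e-5 day⁻¹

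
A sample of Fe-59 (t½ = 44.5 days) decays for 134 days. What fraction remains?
N/N₀ = (1/2)^(t/t½) = 0.124 = 12.4%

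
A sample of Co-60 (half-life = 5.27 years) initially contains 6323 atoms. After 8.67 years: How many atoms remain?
N = N₀(1/2)^(t/t½) = 2022 atoms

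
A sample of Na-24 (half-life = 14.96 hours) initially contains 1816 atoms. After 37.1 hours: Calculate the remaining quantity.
N = N₀(1/2)^(t/t½) = 325.5 atoms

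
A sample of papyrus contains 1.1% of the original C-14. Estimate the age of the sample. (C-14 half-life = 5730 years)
Age = t½ × log₂(1/ratio) = 37280 years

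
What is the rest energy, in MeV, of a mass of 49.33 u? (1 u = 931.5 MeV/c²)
E = mc² = 45950 MeV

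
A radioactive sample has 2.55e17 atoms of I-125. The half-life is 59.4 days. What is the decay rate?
A = λN = 2.976e15 decays/day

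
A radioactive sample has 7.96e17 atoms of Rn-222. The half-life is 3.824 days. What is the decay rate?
A = λN = 1.443e17 decays/day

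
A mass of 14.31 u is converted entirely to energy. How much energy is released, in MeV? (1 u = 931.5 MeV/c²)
E = mc² = 13330 MeV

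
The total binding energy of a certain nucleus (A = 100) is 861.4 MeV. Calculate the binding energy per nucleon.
B.E./A = 861.4/100 = 8.614 MeV/nucleon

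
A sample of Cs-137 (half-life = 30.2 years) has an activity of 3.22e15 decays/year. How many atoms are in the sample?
N = A/λ = 1.403e17 atoms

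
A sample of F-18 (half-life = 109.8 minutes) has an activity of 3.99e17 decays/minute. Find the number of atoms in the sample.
N = A/λ = 6.32e19 atoms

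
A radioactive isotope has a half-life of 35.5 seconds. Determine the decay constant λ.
λ = ln(2)/t½ = 0.01953 second⁻¹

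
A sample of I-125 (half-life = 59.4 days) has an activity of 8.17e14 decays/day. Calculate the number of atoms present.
N = A/λ = 7.001e16 atoms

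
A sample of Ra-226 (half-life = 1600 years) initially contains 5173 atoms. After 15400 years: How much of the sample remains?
N = N₀(1/2)^(t/t½) = 6.551 atoms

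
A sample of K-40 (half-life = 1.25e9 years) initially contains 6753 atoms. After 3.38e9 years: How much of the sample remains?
N = N₀(1/2)^(t/t½) = 1036 atoms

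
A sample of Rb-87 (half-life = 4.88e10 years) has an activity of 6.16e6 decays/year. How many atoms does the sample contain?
N = A/λ = 4.337e17 atoms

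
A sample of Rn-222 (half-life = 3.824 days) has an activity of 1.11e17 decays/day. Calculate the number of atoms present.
N = A/λ = 6.124e17 atoms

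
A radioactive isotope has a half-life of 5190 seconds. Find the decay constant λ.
λ = ln(2)/t½ = 1.336e-4 second⁻¹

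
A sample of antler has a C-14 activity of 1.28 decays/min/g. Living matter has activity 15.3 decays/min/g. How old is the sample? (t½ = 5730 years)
Age = t½ × log₂(A₀/A) = 20510 years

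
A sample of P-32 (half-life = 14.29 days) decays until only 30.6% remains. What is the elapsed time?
t = t½ × log₂(N₀/N) = 24.41 days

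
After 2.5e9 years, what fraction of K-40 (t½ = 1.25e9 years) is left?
N/N₀ = (1/2)^(t/t½) = 0.25 = 25%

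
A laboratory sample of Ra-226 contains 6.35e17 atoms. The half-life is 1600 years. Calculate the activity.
A = λN = 2.751e14 decays/year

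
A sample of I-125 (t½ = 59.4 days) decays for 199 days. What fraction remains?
N/N₀ = (1/2)^(t/t½) = 0.09806 = 9.81%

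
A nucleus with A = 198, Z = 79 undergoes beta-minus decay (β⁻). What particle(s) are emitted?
β⁻: electron (e⁻) + antineutrino (ν̄ₑ)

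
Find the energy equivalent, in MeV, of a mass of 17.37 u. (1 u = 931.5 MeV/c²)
E = mc² = 16180 MeV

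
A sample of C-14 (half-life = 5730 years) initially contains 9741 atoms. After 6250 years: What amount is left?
N = N₀(1/2)^(t/t½) = 4574 atoms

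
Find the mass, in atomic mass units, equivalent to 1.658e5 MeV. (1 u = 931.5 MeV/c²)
m = E/c² = 178 u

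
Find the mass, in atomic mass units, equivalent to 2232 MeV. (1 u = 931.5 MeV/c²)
m = E/c² = 2.396 u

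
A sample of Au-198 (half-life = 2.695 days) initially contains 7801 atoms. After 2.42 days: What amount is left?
N = N₀(1/2)^(t/t½) = 4186 atoms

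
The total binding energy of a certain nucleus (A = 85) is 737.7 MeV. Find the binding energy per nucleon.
B.E./A = 737.7/85 = 8.679 MeV/nucleon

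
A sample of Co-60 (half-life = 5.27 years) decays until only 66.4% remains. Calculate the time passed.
t = t½ × log₂(N₀/N) = 3.113 years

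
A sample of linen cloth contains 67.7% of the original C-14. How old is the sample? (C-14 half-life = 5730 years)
Age = t½ × log₂(1/ratio) = 3225 years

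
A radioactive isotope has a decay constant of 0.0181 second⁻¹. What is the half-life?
t½ = ln(2)/λ = 38.3 seconds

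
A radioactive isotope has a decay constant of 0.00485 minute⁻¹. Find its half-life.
t½ = ln(2)/λ = 142.9 minutes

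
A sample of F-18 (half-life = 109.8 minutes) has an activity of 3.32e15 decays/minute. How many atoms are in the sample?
N = A/λ = 5.259e17 atoms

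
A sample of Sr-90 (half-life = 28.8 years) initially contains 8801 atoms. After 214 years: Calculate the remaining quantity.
N = N₀(1/2)^(t/t½) = 51.02 atoms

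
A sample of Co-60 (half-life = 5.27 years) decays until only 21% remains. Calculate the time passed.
t = t½ × log₂(N₀/N) = 11.87 years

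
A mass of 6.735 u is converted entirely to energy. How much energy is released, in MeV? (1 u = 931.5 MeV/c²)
E = mc² = 6274 MeV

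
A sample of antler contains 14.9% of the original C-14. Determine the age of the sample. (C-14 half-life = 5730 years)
Age = t½ × log₂(1/ratio) = 15740 years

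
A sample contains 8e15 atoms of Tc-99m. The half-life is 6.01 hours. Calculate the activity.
A = λN = 9.227e14 decays/hour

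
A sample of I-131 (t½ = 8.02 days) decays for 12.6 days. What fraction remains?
N/N₀ = (1/2)^(t/t½) = 0.3366 = 33.7%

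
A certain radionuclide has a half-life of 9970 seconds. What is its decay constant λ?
λ = ln(2)/t½ = 6.952e-5 second⁻¹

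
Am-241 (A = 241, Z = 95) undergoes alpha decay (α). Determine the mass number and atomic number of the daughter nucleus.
Daughter: A = 237, Z = 93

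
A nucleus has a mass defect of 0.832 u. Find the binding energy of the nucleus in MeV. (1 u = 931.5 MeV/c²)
B.E. = Δm × 931.5 = 775 MeV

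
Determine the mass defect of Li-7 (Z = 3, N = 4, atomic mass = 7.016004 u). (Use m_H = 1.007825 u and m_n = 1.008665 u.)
Δm = Z·m_H + N·m_n − M = 0.04213 u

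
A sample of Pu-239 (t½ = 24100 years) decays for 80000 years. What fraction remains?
N/N₀ = (1/2)^(t/t½) = 0.1002 = 10%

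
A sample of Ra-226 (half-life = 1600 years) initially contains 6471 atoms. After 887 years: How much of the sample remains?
N = N₀(1/2)^(t/t½) = 4406 atoms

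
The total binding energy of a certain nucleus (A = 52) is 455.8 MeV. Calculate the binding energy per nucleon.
B.E./A = 455.8/52 = 8.765 MeV/nucleon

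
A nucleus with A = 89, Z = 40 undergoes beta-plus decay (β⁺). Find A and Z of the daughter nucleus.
Daughter: A = 89, Z = 39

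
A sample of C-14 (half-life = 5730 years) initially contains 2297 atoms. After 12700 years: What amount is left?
N = N₀(1/2)^(t/t½) = 494.3 atoms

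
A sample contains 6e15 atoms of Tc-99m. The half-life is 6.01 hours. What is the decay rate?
A = λN = 6.92e14 decays/hour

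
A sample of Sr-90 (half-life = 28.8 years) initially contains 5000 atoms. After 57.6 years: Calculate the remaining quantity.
N = N₀(1/2)^(t/t½) = 1250 atoms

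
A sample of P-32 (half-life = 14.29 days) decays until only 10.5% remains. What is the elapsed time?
t = t½ × log₂(N₀/N) = 46.46 days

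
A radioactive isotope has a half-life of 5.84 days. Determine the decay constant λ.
λ = ln(2)/t½ = 0.1187 day⁻¹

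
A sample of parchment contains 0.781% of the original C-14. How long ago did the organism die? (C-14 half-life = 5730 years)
Age = t½ × log₂(1/ratio) = 40110 years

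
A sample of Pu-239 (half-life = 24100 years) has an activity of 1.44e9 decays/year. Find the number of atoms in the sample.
N = A/λ = 5.007e13 atoms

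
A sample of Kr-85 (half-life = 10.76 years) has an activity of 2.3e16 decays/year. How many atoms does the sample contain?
N = A/λ = 3.57e17 atoms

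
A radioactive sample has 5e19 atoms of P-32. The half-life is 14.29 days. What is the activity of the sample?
A = λN = 2.425e18 decays/day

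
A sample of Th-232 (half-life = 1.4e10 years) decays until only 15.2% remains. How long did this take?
t = t½ × log₂(N₀/N) = 3.805e10 years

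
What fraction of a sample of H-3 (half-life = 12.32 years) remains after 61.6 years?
N/N₀ = (1/2)^(t/t½) = 0.03125 = 3.12%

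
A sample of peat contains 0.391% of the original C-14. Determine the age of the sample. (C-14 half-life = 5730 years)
Age = t½ × log₂(1/ratio) = 45830 years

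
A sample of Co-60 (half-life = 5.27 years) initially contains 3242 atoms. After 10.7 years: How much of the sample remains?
N = N₀(1/2)^(t/t½) = 793.6 atoms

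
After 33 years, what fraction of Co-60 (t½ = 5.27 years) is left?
N/N₀ = (1/2)^(t/t½) = 0.01303 = 1.3%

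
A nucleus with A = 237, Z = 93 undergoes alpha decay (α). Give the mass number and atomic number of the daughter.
Daughter: A = 233, Z = 91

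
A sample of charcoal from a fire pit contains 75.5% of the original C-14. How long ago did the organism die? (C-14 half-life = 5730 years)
Age = t½ × log₂(1/ratio) = 2323 years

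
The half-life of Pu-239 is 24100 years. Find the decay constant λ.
λ = ln(2)/t½ = 2.876e-5 year⁻¹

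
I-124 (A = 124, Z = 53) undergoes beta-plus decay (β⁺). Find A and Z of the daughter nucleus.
Daughter: A = 124, Z = 52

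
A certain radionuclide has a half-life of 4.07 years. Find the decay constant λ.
λ = ln(2)/t½ = 0.1703 year⁻¹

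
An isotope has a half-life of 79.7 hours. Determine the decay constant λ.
λ = ln(2)/t½ = 0.008697 hour⁻¹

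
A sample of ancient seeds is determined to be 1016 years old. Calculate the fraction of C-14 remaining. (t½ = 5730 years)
N/N₀ = (1/2)^(t/t½) = 0.8843 = 88.4%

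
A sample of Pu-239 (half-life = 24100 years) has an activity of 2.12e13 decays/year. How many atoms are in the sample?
N = A/λ = 7.371e17 atoms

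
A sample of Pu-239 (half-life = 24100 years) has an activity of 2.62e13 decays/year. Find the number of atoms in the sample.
N = A/λ = 9.109e17 atoms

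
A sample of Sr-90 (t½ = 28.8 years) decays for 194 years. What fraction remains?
N/N₀ = (1/2)^(t/t½) = 0.009381 = 0.938%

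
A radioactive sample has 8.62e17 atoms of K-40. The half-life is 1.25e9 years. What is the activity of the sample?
A = λN = 4.78e8 decays/year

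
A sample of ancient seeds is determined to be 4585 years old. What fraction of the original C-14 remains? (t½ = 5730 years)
N/N₀ = (1/2)^(t/t½) = 0.5743 = 57.4%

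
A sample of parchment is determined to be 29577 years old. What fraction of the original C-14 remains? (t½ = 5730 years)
N/N₀ = (1/2)^(t/t½) = 0.02794 = 2.79%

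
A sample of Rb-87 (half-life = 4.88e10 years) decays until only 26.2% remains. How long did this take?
t = t½ × log₂(N₀/N) = 9.43e10 years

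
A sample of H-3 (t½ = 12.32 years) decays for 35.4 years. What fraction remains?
N/N₀ = (1/2)^(t/t½) = 0.1365 = 13.6%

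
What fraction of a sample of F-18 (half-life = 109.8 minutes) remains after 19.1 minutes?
N/N₀ = (1/2)^(t/t½) = 0.8864 = 88.6%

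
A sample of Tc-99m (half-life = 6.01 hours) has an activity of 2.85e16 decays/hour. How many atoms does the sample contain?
N = A/λ = 2.471e17 atoms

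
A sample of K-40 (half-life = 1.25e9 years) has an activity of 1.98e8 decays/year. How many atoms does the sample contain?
N = A/λ = 3.571e17 atoms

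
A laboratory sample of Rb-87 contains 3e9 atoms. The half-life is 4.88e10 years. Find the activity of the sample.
A = λN = 0.04261 decays/year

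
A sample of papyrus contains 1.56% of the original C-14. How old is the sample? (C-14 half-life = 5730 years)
Age = t½ × log₂(1/ratio) = 34390 years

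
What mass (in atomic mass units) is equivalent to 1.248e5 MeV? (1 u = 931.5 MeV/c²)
m = E/c² = 134 u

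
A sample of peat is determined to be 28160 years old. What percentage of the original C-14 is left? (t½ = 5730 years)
N/N₀ = (1/2)^(t/t½) = 0.03316 = 3.32%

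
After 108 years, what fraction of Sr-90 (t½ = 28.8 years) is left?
N/N₀ = (1/2)^(t/t½) = 0.07433 = 7.43%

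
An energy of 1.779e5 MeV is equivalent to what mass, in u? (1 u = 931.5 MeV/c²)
m = E/c² = 191 u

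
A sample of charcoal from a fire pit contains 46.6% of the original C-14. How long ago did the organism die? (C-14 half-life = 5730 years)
Age = t½ × log₂(1/ratio) = 6312 years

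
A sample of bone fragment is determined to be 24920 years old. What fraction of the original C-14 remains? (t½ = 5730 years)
N/N₀ = (1/2)^(t/t½) = 0.04907 = 4.91%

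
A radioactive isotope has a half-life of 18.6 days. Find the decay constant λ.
λ = ln(2)/t½ = 0.03727 day⁻¹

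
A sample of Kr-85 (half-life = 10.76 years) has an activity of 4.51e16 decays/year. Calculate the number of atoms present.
N = A/λ = 7.001e17 atoms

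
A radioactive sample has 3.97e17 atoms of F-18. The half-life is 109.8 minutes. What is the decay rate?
A = λN = 2.506e15 decays/minute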